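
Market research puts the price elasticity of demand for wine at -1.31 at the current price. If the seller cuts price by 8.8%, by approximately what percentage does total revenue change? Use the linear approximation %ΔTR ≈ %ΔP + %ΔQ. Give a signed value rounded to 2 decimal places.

+2.73%

%ΔQ ≈ Ed × %ΔP = (-1.31) × (-8.8%) = +11.5280%
%ΔTR ≈ %ΔP + %ΔQ = (-8.8%) + (+11.5280%) = +2.7280%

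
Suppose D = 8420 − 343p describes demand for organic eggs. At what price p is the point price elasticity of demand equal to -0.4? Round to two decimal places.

7.01

Ed = −343p/(8420 − 343p). Set this equal to -0.4:
343p = 0.4·(8420 − 343p) ⇒ 343p(1 + 0.4) = 0.4·8420
p = 0.4·8420 / (343·1.4) = 7.0137…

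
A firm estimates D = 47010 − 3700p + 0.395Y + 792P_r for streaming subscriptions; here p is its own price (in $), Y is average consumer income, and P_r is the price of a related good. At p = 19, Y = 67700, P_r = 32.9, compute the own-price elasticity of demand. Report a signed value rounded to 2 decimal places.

At the given values, D = 47010 − 3700(19) + 0.395(67700) + 792(32.9) = 29508.3.
∂D/∂p = −3700.
E = (-3700) × (19/29508.3) = -2.3823…

-2.38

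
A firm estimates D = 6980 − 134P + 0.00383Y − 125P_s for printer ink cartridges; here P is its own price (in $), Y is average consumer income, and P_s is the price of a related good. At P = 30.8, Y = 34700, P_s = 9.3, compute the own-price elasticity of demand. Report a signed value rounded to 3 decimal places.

At the given values, D = 6980 − 134(30.8) + 0.00383(34700) − 125(9.3) = 1823.201.
∂D/∂P = −134.
E = (-134) × (30.8/1823.201) = -2.26371…

-2.264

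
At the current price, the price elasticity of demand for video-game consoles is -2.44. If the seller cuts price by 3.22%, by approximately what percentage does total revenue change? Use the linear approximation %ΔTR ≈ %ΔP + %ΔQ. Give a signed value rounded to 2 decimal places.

%ΔQ ≈ Ed × %ΔP = (-2.44) × (-3.22%) = +7.8568%
%ΔTR ≈ %ΔP + %ΔQ = (-3.22%) + (+7.8568%) = +4.6368%

+4.64%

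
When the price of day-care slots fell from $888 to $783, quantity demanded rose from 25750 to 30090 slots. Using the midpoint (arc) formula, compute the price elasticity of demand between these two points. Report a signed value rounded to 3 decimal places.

%ΔQ = (30090 − 25750) / [(25750 + 30090)/2] = 4340/27920 = 0.155444…
%ΔP = (783 − 888) / [(888 + 783)/2] = -105/835.5 = -0.125673…
Arc Ed = %ΔQ / %ΔP = (4340/27920) / (-105/835.5) = -1.23689…

-1.237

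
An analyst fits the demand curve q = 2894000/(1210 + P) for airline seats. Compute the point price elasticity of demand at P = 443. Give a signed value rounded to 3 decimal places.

-0.268

dq/dP = −2894000/(1210 + P)² = -1.05914. At P = 443, q = 1750.76.
Ed = (dq/dP)·(P/q) = (-1.05914) × (443/1750.76) = -0.26799…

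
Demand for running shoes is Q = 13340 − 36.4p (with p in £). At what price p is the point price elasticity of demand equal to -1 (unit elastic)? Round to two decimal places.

183.24

Ed = −36.4p/(13340 − 36.4p). Set this equal to -1:
36.4p = 1·(13340 − 36.4p) ⇒ 36.4p(1 + 1) = 1·13340
p = 1·13340 / (36.4·2) = 183.2417…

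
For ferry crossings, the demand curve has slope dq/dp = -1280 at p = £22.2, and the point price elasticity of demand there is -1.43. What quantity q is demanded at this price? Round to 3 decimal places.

19871.329

Ed = (dq/dp)·(p/q) ⇒ q = (dq/dp)·p/Ed = (-1280)·22.2/(-1.43) = 19871.32867…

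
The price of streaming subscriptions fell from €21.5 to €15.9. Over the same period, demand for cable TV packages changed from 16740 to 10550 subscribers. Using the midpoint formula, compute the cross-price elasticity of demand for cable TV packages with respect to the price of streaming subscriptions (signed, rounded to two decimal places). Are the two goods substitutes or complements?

1.51; substitutes

%ΔQ_{cable TV packages} = (10550 − 16740)/avg = -6190/13645 = -0.453646…
%ΔP_{streaming subscriptions} = (15.9 − 21.5)/avg = -5.6/18.7 = -0.299465…
E_cross = (-6190/13645) / (-5.6/18.7) = 1.5148…
E_cross > 0 ⇒ the goods are substitutes.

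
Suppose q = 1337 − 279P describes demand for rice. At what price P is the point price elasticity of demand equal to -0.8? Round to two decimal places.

Ed = −279P/(1337 − 279P). Set this equal to -0.8:
279P = 0.8·(1337 − 279P) ⇒ 279P(1 + 0.8) = 0.8·1337
P = 0.8·1337 / (279·1.8) = 2.1298…

2.13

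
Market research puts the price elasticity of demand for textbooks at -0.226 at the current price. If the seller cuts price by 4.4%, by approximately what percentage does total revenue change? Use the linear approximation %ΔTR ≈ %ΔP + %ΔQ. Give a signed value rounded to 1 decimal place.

%ΔQ ≈ Ed × %ΔP = (-0.226) × (-4.4%) = +0.9944%
%ΔTR ≈ %ΔP + %ΔQ = (-4.4%) + (+0.9944%) = -3.4056%

-3.4%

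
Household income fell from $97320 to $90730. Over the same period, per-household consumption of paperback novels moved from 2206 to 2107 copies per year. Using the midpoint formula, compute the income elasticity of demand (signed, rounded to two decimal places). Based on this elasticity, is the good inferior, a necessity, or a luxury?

0.66; necessity

%ΔQ = (2107 − 2206)/[( 2206 + 2107)/2] = -99/2156.5 = -0.045907…
%ΔIncome = (90730 − 97320)/[( 97320 + 90730)/2] = -6590/94025 = -0.070087…
E_income = (-99/2156.5) / (-6590/94025) = 0.6550…
0 < E_income < 1 ⇒ normal good, necessity.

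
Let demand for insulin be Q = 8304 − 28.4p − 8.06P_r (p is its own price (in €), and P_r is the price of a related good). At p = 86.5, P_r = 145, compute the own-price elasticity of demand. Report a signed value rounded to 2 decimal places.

At the given values, Q = 8304 − 28.4(86.5) − 8.06(145) = 4678.7.
∂Q/∂p = −28.4.
E = (-28.4) × (86.5/4678.7) = -0.5250…

-0.53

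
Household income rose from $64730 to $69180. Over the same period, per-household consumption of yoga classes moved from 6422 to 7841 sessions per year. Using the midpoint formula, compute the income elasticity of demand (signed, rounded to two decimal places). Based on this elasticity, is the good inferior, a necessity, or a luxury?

%ΔQ = (7841 − 6422)/[( 6422 + 7841)/2] = 1419/7131.5 = 0.198976…
%ΔIncome = (69180 − 64730)/[( 64730 + 69180)/2] = 4450/66955 = 0.066462…
E_income = (1419/7131.5) / (4450/66955) = 2.9938…
E_income > 1 ⇒ normal good, luxury.

2.99; luxury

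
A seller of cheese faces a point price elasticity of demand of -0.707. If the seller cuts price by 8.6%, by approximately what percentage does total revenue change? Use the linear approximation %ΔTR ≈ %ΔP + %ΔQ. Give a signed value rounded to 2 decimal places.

%ΔQ ≈ Ed × %ΔP = (-0.707) × (-8.6%) = +6.0802%
%ΔTR ≈ %ΔP + %ΔQ = (-8.6%) + (+6.0802%) = -2.5198%

-2.52%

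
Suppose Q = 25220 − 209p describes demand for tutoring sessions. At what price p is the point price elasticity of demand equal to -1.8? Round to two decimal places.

77.57

Ed = −209p/(25220 − 209p). Set this equal to -1.8:
209p = 1.8·(25220 − 209p) ⇒ 209p(1 + 1.8) = 1.8·25220
p = 1.8·25220 / (209·2.8) = 77.5734…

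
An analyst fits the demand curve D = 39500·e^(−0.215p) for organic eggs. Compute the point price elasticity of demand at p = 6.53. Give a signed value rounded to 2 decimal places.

dD/dp = −0.215·D = -2085.97. At p = 6.53, D = 9702.18.
Ed = (dD/dp)·(p/D) = (-2085.97) × (6.53/9702.18) = -1.4039…

-1.40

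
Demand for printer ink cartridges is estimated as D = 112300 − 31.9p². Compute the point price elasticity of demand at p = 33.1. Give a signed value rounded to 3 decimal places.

-0.904

dD/dp = −2·31.9·p = -2111.78. At p = 33.1, D = 77350.041.
Ed = (dD/dp)·(p/D) = (-2111.78) × (33.1/77350.041) = -0.90368…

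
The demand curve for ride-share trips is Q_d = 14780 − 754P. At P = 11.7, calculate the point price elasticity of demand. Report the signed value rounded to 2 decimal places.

-1.48

dQ_d/dP = −754. At P = 11.7, Q_d = 14780 − 754(11.7) = 5958.2.
Ed = (dQ_d/dP)·(P/Q_d) = −754 × (11.7/5958.2) = -1.4806…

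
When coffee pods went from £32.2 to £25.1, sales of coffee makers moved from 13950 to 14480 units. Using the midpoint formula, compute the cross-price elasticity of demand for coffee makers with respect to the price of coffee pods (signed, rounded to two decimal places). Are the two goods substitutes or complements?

%ΔQ_{coffee makers} = (14480 − 13950)/avg = 530/14215 = 0.037284…
%ΔP_{coffee pods} = (25.1 − 32.2)/avg = -7.1/28.65 = -0.247818…
E_cross = (530/14215) / (-7.1/28.65) = -0.1504…
E_cross < 0 ⇒ the goods are complements.

-0.15; complements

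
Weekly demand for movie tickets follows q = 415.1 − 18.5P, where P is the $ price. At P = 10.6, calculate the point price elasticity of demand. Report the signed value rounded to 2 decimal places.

dq/dP = −18.5. At P = 10.6, q = 415.1 − 18.5(10.6) = 219.
Ed = (dq/dP)·(P/q) = −18.5 × (10.6/219) = -0.8954…

-0.90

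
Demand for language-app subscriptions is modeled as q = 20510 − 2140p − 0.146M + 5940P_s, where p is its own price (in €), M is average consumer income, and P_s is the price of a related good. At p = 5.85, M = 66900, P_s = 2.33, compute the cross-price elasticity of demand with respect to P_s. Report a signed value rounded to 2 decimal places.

1.15

At the given values, q = 20510 − 2140(5.85) − 0.146(66900) + 5940(2.33) = 12063.8.
∂q/∂P_s = 5940.
E = (5940) × (2.33/12063.8) = 1.1472…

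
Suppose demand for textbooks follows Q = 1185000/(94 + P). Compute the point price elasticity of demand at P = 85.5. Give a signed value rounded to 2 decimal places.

dQ/dP = −1185000/(94 + P)² = -36.7781. At P = 85.5, Q = 6601.67.
Ed = (dQ/dP)·(P/Q) = (-36.7781) × (85.5/6601.67) = -0.4763…

-0.48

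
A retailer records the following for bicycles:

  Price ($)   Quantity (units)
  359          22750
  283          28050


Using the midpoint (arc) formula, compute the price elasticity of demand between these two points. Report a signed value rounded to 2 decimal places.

-0.88

%ΔQ = (28050 − 22750) / [(22750 + 28050)/2] = 5300/25400 = 0.208661…
%ΔP = (283 − 359) / [(359 + 283)/2] = -76/321 = -0.236760…
Arc Ed = %ΔQ / %ΔP = (5300/25400) / (-76/321) = -0.8813…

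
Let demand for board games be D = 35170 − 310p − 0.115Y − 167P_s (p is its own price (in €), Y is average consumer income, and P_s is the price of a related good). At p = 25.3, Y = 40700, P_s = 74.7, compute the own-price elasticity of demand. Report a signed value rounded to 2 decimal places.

-0.77

At the given values, D = 35170 − 310(25.3) − 0.115(40700) − 167(74.7) = 10171.6.
∂D/∂p = −310.
E = (-310) × (25.3/10171.6) = -0.7710…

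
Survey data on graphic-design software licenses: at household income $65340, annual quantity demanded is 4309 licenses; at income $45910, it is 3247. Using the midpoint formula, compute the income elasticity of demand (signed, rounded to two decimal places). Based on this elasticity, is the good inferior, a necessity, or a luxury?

%ΔQ = (3247 − 4309)/[( 4309 + 3247)/2] = -1062/3778 = -0.281101…
%ΔIncome = (45910 − 65340)/[( 65340 + 45910)/2] = -19430/55625 = -0.349303…
E_income = (-1062/3778) / (-19430/55625) = 0.8047…
0 < E_income < 1 ⇒ normal good, necessity.

0.80; necessity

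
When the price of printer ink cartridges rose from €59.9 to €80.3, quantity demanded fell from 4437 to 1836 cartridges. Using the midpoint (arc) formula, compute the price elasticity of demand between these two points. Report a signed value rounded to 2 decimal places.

-2.85

%ΔQ = (1836 − 4437) / [(4437 + 1836)/2] = -2601/3136.5 = -0.829268…
%ΔP = (80.3 − 59.9) / [(59.9 + 80.3)/2] = 20.4/70.1 = 0.291012…
Arc Ed = %ΔQ / %ΔP = (-2601/3136.5) / (20.4/70.1) = -2.8495…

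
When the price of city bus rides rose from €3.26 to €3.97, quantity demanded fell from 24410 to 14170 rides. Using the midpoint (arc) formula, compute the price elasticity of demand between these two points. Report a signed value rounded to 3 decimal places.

%ΔQ = (14170 − 24410) / [(24410 + 14170)/2] = -10240/19290 = -0.530844…
%ΔP = (3.97 − 3.26) / [(3.26 + 3.97)/2] = 0.71/3.615 = 0.196403…
Arc Ed = %ΔQ / %ΔP = (-10240/19290) / (0.71/3.615) = -2.70282…

-2.703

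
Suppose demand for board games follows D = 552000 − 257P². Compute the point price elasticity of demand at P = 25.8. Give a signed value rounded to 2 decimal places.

dD/dP = −2·257·P = -13261.2. At P = 25.8, D = 380930.52.
Ed = (dD/dP)·(P/D) = (-13261.2) × (25.8/380930.52) = -0.8981…

-0.90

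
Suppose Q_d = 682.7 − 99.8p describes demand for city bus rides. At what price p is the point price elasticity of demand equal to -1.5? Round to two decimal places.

4.10

Ed = −99.8p/(682.7 − 99.8p). Set this equal to -1.5:
99.8p = 1.5·(682.7 − 99.8p) ⇒ 99.8p(1 + 1.5) = 1.5·682.7
p = 1.5·682.7 / (99.8·2.5) = 4.1044…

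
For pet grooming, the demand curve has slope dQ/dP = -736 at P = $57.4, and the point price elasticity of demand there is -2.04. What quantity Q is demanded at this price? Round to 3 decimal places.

Ed = (dQ/dP)·(P/Q) ⇒ Q = (dQ/dP)·P/Ed = (-736)·57.4/(-2.04) = 20709.01960…

20709.020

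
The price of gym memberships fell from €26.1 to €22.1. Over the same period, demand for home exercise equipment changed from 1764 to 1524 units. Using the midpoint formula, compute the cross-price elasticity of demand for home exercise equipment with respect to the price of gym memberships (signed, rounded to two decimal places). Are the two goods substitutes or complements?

0.88; substitutes

%ΔQ_{home exercise equipment} = (1524 − 1764)/avg = -240/1644 = -0.145985…
%ΔP_{gym memberships} = (22.1 − 26.1)/avg = -4/24.1 = -0.165975…
E_cross = (-240/1644) / (-4/24.1) = 0.8795…
E_cross > 0 ⇒ the goods are substitutes.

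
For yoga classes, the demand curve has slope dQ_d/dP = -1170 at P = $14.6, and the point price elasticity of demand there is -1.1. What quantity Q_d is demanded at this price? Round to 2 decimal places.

Ed = (dQ_d/dP)·(P/Q_d) ⇒ Q_d = (dQ_d/dP)·P/Ed = (-1170)·14.6/(-1.1) = 15529.0909…

15529.09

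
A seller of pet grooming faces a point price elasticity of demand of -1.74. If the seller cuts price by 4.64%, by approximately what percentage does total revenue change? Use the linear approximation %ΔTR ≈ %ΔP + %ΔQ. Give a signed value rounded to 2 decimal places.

%ΔQ ≈ Ed × %ΔP = (-1.74) × (-4.64%) = +8.0736%
%ΔTR ≈ %ΔP + %ΔQ = (-4.64%) + (+8.0736%) = +3.4336%

+3.43%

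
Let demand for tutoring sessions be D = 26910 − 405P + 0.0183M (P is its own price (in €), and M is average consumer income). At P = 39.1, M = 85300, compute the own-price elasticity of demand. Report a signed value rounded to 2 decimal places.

-1.25

At the given values, D = 26910 − 405(39.1) + 0.0183(85300) = 12635.49.
∂D/∂P = −405.
E = (-405) × (39.1/12635.49) = -1.2532…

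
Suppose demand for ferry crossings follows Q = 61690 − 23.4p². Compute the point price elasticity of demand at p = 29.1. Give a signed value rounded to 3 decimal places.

dQ/dp = −2·23.4·p = -1361.88. At p = 29.1, Q = 41874.646.
Ed = (dQ/dp)·(p/Q) = (-1361.88) × (29.1/41874.646) = -0.94641…

-0.946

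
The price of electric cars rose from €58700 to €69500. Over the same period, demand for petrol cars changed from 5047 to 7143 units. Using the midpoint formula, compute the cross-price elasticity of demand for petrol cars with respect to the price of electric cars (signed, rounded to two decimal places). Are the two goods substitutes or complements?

2.04; substitutes

%ΔQ_{petrol cars} = (7143 − 5047)/avg = 2096/6095 = 0.343888…
%ΔP_{electric cars} = (69500 − 58700)/avg = 10800/64100 = 0.168486…
E_cross = (2096/6095) / (10800/64100) = 2.0410…
E_cross > 0 ⇒ the goods are substitutes.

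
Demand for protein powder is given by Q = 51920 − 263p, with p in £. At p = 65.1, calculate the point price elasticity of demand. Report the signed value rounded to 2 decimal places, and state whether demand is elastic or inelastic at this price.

dQ/dp = −263. At p = 65.1, Q = 51920 − 263(65.1) = 34798.7.
Ed = (dQ/dp)·(p/Q) = −263 × (65.1/34798.7) = -0.4920…
|Ed| = 0.49 < 1, so demand is inelastic.

-0.49; inelastic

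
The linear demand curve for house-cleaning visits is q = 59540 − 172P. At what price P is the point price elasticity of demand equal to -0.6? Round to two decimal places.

Ed = −172P/(59540 − 172P). Set this equal to -0.6:
172P = 0.6·(59540 − 172P) ⇒ 172P(1 + 0.6) = 0.6·59540
P = 0.6·59540 / (172·1.6) = 129.8110…

129.81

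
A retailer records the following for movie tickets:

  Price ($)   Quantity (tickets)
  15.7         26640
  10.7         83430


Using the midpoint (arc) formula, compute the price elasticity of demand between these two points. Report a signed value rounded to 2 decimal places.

-2.72

%ΔQ = (83430 − 26640) / [(26640 + 83430)/2] = 56790/55035 = 1.031888…
%ΔP = (10.7 − 15.7) / [(15.7 + 10.7)/2] = -5/13.2 = -0.378787…
Arc Ed = %ΔQ / %ΔP = (56790/55035) / (-5/13.2) = -2.7241…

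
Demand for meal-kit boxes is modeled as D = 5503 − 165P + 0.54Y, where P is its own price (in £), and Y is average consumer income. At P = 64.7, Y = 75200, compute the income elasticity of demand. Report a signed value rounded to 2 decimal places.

At the given values, D = 5503 − 165(64.7) + 0.54(75200) = 35435.5.
∂D/∂Y = 0.54.
E = (0.54) × (75200/35435.5) = 1.1459…

1.15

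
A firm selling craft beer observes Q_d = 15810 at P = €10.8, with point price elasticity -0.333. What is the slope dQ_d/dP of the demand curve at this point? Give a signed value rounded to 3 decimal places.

-487.475

Ed = (dQ_d/dP)·(P/Q_d) ⇒ dQ_d/dP = Ed·Q_d/P = (-0.333)·15810/10.8 = -487.475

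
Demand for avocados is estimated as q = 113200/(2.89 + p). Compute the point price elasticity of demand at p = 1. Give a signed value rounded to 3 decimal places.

-0.257

dq/dp = −113200/(2.89 + p)² = -7480.79. At p = 1, q = 29100.3.
Ed = (dq/dp)·(p/q) = (-7480.79) × (1/29100.3) = -0.25706…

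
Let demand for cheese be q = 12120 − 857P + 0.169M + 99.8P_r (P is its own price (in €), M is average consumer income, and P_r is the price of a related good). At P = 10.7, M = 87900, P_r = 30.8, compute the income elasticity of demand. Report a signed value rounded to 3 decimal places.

At the given values, q = 12120 − 857(10.7) + 0.169(87900) + 99.8(30.8) = 20879.04.
∂q/∂M = 0.169.
E = (0.169) × (87900/20879.04) = 0.71148…

0.711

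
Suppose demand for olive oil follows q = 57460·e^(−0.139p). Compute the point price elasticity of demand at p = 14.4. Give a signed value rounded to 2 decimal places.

-2.00

dq/dp = −0.139·q = -1079.19. At p = 14.4, q = 7763.93.
Ed = (dq/dp)·(p/q) = (-1079.19) × (14.4/7763.93) = -2.0016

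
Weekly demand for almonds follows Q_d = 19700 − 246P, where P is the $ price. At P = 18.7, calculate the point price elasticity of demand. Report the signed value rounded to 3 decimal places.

dQ_d/dP = −246. At P = 18.7, Q_d = 19700 − 246(18.7) = 15099.8.
Ed = (dQ_d/dP)·(P/Q_d) = −246 × (18.7/15099.8) = -0.30465…

-0.305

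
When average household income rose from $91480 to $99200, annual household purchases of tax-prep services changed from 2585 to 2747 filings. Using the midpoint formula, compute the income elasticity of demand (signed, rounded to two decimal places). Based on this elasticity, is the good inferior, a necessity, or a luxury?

%ΔQ = (2747 − 2585)/[( 2585 + 2747)/2] = 162/2666 = 0.060765…
%ΔIncome = (99200 − 91480)/[( 91480 + 99200)/2] = 7720/95340 = 0.080973…
E_income = (162/2666) / (7720/95340) = 0.7504…
0 < E_income < 1 ⇒ normal good, necessity.

0.75; necessity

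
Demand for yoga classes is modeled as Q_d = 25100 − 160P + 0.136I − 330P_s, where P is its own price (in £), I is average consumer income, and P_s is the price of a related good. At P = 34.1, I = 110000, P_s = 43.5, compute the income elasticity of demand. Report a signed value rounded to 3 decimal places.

At the given values, Q_d = 25100 − 160(34.1) + 0.136(110000) − 330(43.5) = 20249.
∂Q_d/∂I = 0.136.
E = (0.136) × (110000/20249) = 0.73880…

0.739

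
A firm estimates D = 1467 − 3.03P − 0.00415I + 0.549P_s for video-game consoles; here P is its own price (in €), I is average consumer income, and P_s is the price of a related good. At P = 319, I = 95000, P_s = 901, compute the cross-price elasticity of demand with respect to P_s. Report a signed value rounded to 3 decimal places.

At the given values, D = 1467 − 3.03(319) − 0.00415(95000) + 0.549(901) = 600.829.
∂D/∂P_s = 0.549.
E = (0.549) × (901/600.829) = 0.82327…

0.823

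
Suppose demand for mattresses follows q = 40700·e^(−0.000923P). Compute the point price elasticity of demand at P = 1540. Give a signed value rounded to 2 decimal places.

-1.42

dq/dP = −0.000923·q = -9.06737. At P = 1540, q = 9823.8.
Ed = (dq/dP)·(P/q) = (-9.06737) × (1540/9823.8) = -1.4214…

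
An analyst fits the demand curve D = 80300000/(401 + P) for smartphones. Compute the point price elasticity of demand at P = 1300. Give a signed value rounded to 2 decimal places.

dD/dP = −80300000/(401 + P)² = -27.7528. At P = 1300, D = 47207.5.
Ed = (dD/dP)·(P/D) = (-27.7528) × (1300/47207.5) = -0.7642…

-0.76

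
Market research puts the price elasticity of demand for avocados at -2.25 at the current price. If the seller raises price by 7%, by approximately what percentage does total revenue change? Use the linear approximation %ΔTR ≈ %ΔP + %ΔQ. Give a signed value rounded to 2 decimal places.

-8.75%

%ΔQ ≈ Ed × %ΔP = (-2.25) × (+7%) = -15.7500%
%ΔTR ≈ %ΔP + %ΔQ = (+7%) + (-15.7500%) = -8.7500%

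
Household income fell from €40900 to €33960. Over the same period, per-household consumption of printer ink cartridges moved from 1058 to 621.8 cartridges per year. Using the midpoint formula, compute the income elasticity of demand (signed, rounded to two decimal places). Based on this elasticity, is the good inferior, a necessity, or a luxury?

%ΔQ = (621.8 − 1058)/[( 1058 + 621.8)/2] = -436.2/839.9 = -0.519347…
%ΔIncome = (33960 − 40900)/[( 40900 + 33960)/2] = -6940/37430 = -0.185412…
E_income = (-436.2/839.9) / (-6940/37430) = 2.8010…
E_income > 1 ⇒ normal good, luxury.

2.80; luxury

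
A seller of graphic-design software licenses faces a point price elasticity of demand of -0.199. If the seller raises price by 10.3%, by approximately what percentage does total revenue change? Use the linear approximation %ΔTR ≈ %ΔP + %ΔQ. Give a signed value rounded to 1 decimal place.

%ΔQ ≈ Ed × %ΔP = (-0.199) × (+10.3%) = -2.0497%
%ΔTR ≈ %ΔP + %ΔQ = (+10.3%) + (-2.0497%) = +8.2503%

+8.3%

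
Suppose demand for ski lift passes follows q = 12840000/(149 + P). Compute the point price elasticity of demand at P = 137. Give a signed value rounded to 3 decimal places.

-0.479

dq/dP = −12840000/(149 + P)² = -156.976. At P = 137, q = 44895.1.
Ed = (dq/dP)·(P/q) = (-156.976) × (137/44895.1) = -0.47902…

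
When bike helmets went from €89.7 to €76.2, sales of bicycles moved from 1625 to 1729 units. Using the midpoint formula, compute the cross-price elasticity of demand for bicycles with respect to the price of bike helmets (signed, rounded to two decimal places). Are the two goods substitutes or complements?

%ΔQ_{bicycles} = (1729 − 1625)/avg = 104/1677 = 0.062015…
%ΔP_{bike helmets} = (76.2 − 89.7)/avg = -13.5/82.95 = -0.162748…
E_cross = (104/1677) / (-13.5/82.95) = -0.3810…
E_cross < 0 ⇒ the goods are complements.

-0.38; complements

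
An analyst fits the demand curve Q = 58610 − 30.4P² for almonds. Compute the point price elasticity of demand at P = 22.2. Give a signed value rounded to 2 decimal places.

-0.69

dQ/dP = −2·30.4·P = -1349.76. At P = 22.2, Q = 43627.664.
Ed = (dQ/dP)·(P/Q) = (-1349.76) × (22.2/43627.664) = -0.6868…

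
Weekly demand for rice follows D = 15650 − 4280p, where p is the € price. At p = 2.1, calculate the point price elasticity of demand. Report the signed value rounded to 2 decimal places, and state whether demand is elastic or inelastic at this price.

-1.35; elastic

dD/dp = −4280. At p = 2.1, D = 15650 − 4280(2.1) = 6662.
Ed = (dD/dp)·(p/D) = −4280 × (2.1/6662) = -1.3491…
|Ed| = 1.35 > 1, so demand is elastic.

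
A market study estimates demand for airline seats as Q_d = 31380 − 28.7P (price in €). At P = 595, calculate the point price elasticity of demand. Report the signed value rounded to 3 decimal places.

dQ_d/dP = −28.7. At P = 595, Q_d = 31380 − 28.7(595) = 14303.5.
Ed = (dQ_d/dP)·(P/Q_d) = −28.7 × (595/14303.5) = -1.19386…

-1.194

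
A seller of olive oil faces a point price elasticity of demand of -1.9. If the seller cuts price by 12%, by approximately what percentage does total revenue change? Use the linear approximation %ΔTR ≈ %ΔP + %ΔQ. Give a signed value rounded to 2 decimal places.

%ΔQ ≈ Ed × %ΔP = (-1.9) × (-12%) = +22.8000%
%ΔTR ≈ %ΔP + %ΔQ = (-12%) + (+22.8000%) = +10.8000%

+10.80%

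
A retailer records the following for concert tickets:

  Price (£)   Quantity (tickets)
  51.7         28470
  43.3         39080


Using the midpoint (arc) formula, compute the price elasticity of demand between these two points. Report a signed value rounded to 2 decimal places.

%ΔQ = (39080 − 28470) / [(28470 + 39080)/2] = 10610/33775 = 0.314137…
%ΔP = (43.3 − 51.7) / [(51.7 + 43.3)/2] = -8.4/47.5 = -0.176842…
Arc Ed = %ΔQ / %ΔP = (10610/33775) / (-8.4/47.5) = -1.7763…

-1.78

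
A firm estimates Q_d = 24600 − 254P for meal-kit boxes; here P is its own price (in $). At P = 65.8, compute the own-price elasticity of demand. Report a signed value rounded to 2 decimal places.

-2.12

At the given values, Q_d = 24600 − 254(65.8) = 7886.8.
∂Q_d/∂P = −254.
E = (-254) × (65.8/7886.8) = -2.1191…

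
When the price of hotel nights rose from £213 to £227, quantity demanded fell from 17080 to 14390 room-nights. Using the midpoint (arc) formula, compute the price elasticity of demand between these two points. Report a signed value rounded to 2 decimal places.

-2.69

%ΔQ = (14390 − 17080) / [(17080 + 14390)/2] = -2690/15735 = -0.170956…
%ΔP = (227 − 213) / [(213 + 227)/2] = 14/220 = 0.063636…
Arc Ed = %ΔQ / %ΔP = (-2690/15735) / (14/220) = -2.6864…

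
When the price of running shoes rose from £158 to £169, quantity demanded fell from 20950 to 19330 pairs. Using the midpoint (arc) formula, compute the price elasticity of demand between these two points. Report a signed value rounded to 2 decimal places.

-1.20

%ΔQ = (19330 − 20950) / [(20950 + 19330)/2] = -1620/20140 = -0.080436…
%ΔP = (169 − 158) / [(158 + 169)/2] = 11/163.5 = 0.067278…
Arc Ed = %ΔQ / %ΔP = (-1620/20140) / (11/163.5) = -1.1955…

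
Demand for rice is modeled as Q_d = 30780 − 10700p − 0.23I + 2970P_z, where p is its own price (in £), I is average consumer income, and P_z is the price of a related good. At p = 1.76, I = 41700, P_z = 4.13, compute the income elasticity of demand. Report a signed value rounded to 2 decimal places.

-0.66

At the given values, Q_d = 30780 − 10700(1.76) − 0.23(41700) + 2970(4.13) = 14623.1.
∂Q_d/∂I = -0.23.
E = (-0.23) × (41700/14623.1) = -0.6558…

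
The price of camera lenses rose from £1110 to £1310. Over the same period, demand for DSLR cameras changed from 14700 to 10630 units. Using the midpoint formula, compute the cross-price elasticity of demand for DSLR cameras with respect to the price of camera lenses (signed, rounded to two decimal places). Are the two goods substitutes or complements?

-1.94; complements

%ΔQ_{DSLR cameras} = (10630 − 14700)/avg = -4070/12665 = -0.321358…
%ΔP_{camera lenses} = (1310 − 1110)/avg = 200/1210 = 0.165289…
E_cross = (-4070/12665) / (200/1210) = -1.9442…
E_cross < 0 ⇒ the goods are complements.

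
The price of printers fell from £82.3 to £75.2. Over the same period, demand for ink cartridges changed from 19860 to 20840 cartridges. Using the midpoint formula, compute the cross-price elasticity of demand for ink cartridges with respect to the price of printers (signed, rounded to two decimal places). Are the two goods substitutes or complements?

%ΔQ_{ink cartridges} = (20840 − 19860)/avg = 980/20350 = 0.048157…
%ΔP_{printers} = (75.2 − 82.3)/avg = -7.1/78.75 = -0.090158…
E_cross = (980/20350) / (-7.1/78.75) = -0.5341…
E_cross < 0 ⇒ the goods are complements.

-0.53; complements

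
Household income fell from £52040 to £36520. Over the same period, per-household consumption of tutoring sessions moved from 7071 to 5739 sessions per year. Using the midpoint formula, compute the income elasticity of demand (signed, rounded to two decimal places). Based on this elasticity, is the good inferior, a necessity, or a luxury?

%ΔQ = (5739 − 7071)/[( 7071 + 5739)/2] = -1332/6405 = -0.207962…
%ΔIncome = (36520 − 52040)/[( 52040 + 36520)/2] = -15520/44280 = -0.350496…
E_income = (-1332/6405) / (-15520/44280) = 0.5933…
0 < E_income < 1 ⇒ normal good, necessity.

0.59; necessity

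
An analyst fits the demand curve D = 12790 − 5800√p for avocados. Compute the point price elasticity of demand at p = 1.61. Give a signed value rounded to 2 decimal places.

dD/dp = −5800/(2√p) = -2285.52. At p = 1.61, D = 5430.63.
Ed = (dD/dp)·(p/D) = (-2285.52) × (1.61/5430.63) = -0.6775…

-0.68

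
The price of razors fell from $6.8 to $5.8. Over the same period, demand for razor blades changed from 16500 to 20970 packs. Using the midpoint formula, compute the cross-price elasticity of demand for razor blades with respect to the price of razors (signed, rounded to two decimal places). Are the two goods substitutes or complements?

-1.50; complements

%ΔQ_{razor blades} = (20970 − 16500)/avg = 4470/18735 = 0.238590…
%ΔP_{razors} = (5.8 − 6.8)/avg = -1/6.3 = -0.158730…
E_cross = (4470/18735) / (-1/6.3) = -1.5031…
E_cross < 0 ⇒ the goods are complements.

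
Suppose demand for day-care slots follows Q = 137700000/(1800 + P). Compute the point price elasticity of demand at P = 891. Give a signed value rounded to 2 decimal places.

dQ/dP = −137700000/(1800 + P)² = -19.0154. At P = 891, Q = 51170.6.
Ed = (dQ/dP)·(P/Q) = (-19.0154) × (891/51170.6) = -0.3311…

-0.33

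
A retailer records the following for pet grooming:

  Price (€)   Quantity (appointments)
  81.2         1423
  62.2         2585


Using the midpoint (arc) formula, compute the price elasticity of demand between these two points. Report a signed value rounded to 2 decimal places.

%ΔQ = (2585 − 1423) / [(1423 + 2585)/2] = 1162/2004 = 0.579840…
%ΔP = (62.2 − 81.2) / [(81.2 + 62.2)/2] = -19/71.7 = -0.264993…
Arc Ed = %ΔQ / %ΔP = (1162/2004) / (-19/71.7) = -2.1881…

-2.19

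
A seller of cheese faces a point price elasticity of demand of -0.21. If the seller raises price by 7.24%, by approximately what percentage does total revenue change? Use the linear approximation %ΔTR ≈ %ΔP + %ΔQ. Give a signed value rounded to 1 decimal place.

+5.7%

%ΔQ ≈ Ed × %ΔP = (-0.21) × (+7.24%) = -1.5204%
%ΔTR ≈ %ΔP + %ΔQ = (+7.24%) + (-1.5204%) = +5.7196%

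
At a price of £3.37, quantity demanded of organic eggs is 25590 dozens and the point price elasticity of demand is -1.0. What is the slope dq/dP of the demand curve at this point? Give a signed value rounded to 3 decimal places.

-7593.472

Ed = (dq/dP)·(P/q) ⇒ dq/dP = Ed·q/P = (-1.0)·25590/3.37 = -7593.47181…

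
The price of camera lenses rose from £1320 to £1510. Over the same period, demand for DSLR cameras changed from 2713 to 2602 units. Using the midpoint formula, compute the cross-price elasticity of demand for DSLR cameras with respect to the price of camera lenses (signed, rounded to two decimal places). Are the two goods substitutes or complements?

-0.31; complements

%ΔQ_{DSLR cameras} = (2602 − 2713)/avg = -111/2657.5 = -0.041768…
%ΔP_{camera lenses} = (1510 − 1320)/avg = 190/1415 = 0.134275…
E_cross = (-111/2657.5) / (190/1415) = -0.3110…
E_cross < 0 ⇒ the goods are complements.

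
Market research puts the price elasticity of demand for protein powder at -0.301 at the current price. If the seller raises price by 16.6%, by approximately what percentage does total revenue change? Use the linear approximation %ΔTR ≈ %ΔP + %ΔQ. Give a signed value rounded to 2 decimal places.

%ΔQ ≈ Ed × %ΔP = (-0.301) × (+16.6%) = -4.9966%
%ΔTR ≈ %ΔP + %ΔQ = (+16.6%) + (-4.9966%) = +11.6034%

+11.60%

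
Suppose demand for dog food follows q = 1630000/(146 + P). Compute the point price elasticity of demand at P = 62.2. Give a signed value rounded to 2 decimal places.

-0.30

dq/dP = −1630000/(146 + P)² = -37.6033. At P = 62.2, q = 7829.01.
Ed = (dq/dP)·(P/q) = (-37.6033) × (62.2/7829.01) = -0.2987…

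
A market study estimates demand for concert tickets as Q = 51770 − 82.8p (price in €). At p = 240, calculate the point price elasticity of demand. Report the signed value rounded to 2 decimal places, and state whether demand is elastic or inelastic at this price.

-0.62; inelastic

dQ/dp = −82.8. At p = 240, Q = 51770 − 82.8(240) = 31898.
Ed = (dQ/dp)·(p/Q) = −82.8 × (240/31898) = -0.6229…
|Ed| = 0.62 < 1, so demand is inelastic.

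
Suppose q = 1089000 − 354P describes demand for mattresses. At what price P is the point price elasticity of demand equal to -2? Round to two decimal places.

Ed = −354P/(1089000 − 354P). Set this equal to -2:
354P = 2·(1089000 − 354P) ⇒ 354P(1 + 2) = 2·1089000
P = 2·1089000 / (354·3) = 2050.8474…

2050.85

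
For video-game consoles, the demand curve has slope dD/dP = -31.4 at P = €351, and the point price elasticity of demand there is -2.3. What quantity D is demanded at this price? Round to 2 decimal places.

Ed = (dD/dP)·(P/D) ⇒ D = (dD/dP)·P/Ed = (-31.4)·351/(-2.3) = 4791.9130…

4791.91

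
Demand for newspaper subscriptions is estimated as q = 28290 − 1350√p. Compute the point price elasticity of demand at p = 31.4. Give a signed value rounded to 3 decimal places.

dq/dp = −1350/(2√p) = -120.459. At p = 31.4, q = 20725.2.
Ed = (dq/dp)·(p/q) = (-120.459) × (31.4/20725.2) = -0.18250…

-0.183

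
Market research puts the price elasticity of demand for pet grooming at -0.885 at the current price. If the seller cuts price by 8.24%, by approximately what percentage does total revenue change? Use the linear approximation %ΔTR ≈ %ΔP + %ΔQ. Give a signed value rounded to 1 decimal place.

-0.9%

%ΔQ ≈ Ed × %ΔP = (-0.885) × (-8.24%) = +7.2924%
%ΔTR ≈ %ΔP + %ΔQ = (-8.24%) + (+7.2924%) = -0.9476%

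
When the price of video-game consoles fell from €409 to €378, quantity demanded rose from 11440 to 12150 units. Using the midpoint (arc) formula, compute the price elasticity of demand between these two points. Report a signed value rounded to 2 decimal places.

-0.76

%ΔQ = (12150 − 11440) / [(11440 + 12150)/2] = 710/11795 = 0.060194…
%ΔP = (378 − 409) / [(409 + 378)/2] = -31/393.5 = -0.078780…
Arc Ed = %ΔQ / %ΔP = (710/11795) / (-31/393.5) = -0.7640…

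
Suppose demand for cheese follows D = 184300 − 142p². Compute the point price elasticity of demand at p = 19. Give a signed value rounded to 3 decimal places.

dD/dp = −2·142·p = -5396. At p = 19, D = 133038.
Ed = (dD/dp)·(p/D) = (-5396) × (19/133038) = -0.77063…

-0.771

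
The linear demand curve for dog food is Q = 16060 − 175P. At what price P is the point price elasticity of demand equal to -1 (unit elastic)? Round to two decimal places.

Ed = −175P/(16060 − 175P). Set this equal to -1:
175P = 1·(16060 − 175P) ⇒ 175P(1 + 1) = 1·16060
P = 1·16060 / (175·2) = 45.8857…

45.89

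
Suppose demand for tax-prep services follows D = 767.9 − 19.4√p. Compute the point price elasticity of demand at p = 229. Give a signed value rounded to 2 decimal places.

dD/dp = −19.4/(2√p) = -0.640994. At p = 229, D = 474.325.
Ed = (dD/dp)·(p/D) = (-0.640994) × (229/474.325) = -0.3094…

-0.31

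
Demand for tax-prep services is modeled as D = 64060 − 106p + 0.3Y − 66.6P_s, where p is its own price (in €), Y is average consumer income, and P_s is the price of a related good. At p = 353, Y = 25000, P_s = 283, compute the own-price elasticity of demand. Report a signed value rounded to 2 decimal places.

-2.45

At the given values, D = 64060 − 106(353) + 0.3(25000) − 66.6(283) = 15294.2.
∂D/∂p = −106.
E = (-106) × (353/15294.2) = -2.4465…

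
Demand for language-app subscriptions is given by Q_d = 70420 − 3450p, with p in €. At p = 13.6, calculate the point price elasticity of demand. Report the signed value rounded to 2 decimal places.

-2.00

dQ_d/dp = −3450. At p = 13.6, Q_d = 70420 − 3450(13.6) = 23500.
Ed = (dQ_d/dp)·(p/Q_d) = −3450 × (13.6/23500) = -1.9965…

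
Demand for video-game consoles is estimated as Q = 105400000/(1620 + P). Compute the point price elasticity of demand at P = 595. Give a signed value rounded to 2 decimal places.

-0.27

dQ/dP = −105400000/(1620 + P)² = -21.4829. At P = 595, Q = 47584.7.
Ed = (dQ/dP)·(P/Q) = (-21.4829) × (595/47584.7) = -0.2686…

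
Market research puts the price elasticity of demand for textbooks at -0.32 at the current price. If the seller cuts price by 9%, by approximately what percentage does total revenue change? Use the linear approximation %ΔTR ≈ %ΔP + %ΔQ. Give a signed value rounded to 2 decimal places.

-6.12%

%ΔQ ≈ Ed × %ΔP = (-0.32) × (-9%) = +2.8800%
%ΔTR ≈ %ΔP + %ΔQ = (-9%) + (+2.8800%) = -6.1200%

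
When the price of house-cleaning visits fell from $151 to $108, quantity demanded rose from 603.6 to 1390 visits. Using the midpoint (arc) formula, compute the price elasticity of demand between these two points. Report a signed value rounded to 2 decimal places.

%ΔQ = (1390 − 603.6) / [(603.6 + 1390)/2] = 786.4/996.8 = 0.788924…
%ΔP = (108 − 151) / [(151 + 108)/2] = -43/129.5 = -0.332046…
Arc Ed = %ΔQ / %ΔP = (786.4/996.8) / (-43/129.5) = -2.3759…

-2.38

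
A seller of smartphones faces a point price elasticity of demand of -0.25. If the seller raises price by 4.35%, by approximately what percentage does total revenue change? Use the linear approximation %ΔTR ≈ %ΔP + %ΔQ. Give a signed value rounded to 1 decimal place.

%ΔQ ≈ Ed × %ΔP = (-0.25) × (+4.35%) = -1.0875%
%ΔTR ≈ %ΔP + %ΔQ = (+4.35%) + (-1.0875%) = +3.2625%

+3.3%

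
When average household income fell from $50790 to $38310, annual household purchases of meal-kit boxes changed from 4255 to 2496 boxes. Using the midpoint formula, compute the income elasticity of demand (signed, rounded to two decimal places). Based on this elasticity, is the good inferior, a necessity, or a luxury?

%ΔQ = (2496 − 4255)/[( 4255 + 2496)/2] = -1759/3375.5 = -0.521107…
%ΔIncome = (38310 − 50790)/[( 50790 + 38310)/2] = -12480/44550 = -0.280134…
E_income = (-1759/3375.5) / (-12480/44550) = 1.8602…
E_income > 1 ⇒ normal good, luxury.

1.86; luxury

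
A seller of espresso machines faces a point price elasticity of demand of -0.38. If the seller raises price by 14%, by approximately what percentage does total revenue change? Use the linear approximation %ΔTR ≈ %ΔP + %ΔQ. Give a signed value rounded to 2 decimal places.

+8.68%

%ΔQ ≈ Ed × %ΔP = (-0.38) × (+14%) = -5.3200%
%ΔTR ≈ %ΔP + %ΔQ = (+14%) + (-5.3200%) = +8.6800%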